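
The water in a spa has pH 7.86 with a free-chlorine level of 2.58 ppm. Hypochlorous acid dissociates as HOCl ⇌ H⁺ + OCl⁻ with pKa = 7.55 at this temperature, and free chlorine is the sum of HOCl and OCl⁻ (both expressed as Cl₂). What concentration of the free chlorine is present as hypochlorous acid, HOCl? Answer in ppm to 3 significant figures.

[OCl⁻]/[HOCl] = 10^(pH − pKa) = 10^(7.86 − 7.55) = 10^0.31 = 2.042.
Fraction as HOCl = 1 / (1 + 2.042) = 0.3288.
HOCl = 0.3288 × 2.58 ppm = 0.8482 ppm.

0.848 ppm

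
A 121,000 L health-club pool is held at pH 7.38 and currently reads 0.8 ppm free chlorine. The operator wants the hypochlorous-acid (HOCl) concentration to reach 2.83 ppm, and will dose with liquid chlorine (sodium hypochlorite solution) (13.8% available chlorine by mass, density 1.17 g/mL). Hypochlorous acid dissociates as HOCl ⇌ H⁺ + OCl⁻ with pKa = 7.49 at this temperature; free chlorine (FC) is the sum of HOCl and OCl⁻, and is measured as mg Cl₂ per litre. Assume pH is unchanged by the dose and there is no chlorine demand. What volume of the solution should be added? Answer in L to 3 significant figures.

3.17 L

[OCl⁻]/[HOCl] = 10^(pH − pKa) = 10^(7.38 − 7.49) = 0.7762; fraction as HOCl = 1/(1 + 0.7762) = 0.563.
Free chlorine required for 2.83 ppm HOCl: 2.83 / 0.563 = 5.027 ppm.
FC to add: 5.027 − 0.8 = 4.227 mg/L as Cl₂.
Cl₂ equivalent: 4.227 mg/L × 121,000 L = 511.4 g.
Product at 13.8% available Cl: 511.4 / 0.138 = 3706 g.
Volume: 3706 g ÷ 1.17 g/mL = 3168 mL.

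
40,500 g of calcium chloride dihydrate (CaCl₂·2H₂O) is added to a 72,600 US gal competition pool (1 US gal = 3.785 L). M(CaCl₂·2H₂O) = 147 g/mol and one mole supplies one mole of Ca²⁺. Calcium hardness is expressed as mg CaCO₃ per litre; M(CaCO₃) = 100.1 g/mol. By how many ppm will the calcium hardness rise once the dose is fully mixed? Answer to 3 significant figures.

100 ppm

Volume: 72,600 US gal × 3.785 L/gal = 274,791 L.
Moles of Ca²⁺: 40,500 g ÷ 147 g/mol = 275.5 mol.
As CaCO₃: 275.5 mol × 100.1 g/mol = 27,580 g.
Rise: 27,580 g / 274,791 L × 1000 = 100.4 mg/L.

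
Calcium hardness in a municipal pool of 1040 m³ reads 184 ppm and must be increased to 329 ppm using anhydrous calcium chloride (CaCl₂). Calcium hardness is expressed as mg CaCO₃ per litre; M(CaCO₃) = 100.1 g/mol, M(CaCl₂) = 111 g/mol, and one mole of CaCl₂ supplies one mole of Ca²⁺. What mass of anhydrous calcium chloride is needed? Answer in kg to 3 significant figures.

167 kg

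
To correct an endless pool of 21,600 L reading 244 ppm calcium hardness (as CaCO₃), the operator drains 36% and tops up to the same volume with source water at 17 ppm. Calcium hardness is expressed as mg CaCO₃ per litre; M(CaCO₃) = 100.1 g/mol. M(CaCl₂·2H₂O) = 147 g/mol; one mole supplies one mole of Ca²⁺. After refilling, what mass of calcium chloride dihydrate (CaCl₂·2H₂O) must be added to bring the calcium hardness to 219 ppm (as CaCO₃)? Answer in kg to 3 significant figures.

After draining 36% and refilling: 244 × 0.64 + 17 × 0.36 = 162.28 ppm.
Deficit to target: 219 − 162.28 = 56.72 mg/L.
As CaCO₃: 56.72 mg/L × 21,600 L = 1225 g; ÷ 100.1 = 12.24 mol Ca²⁺.
Mass: 12.24 × 147 = 1799 g.

1.80 kg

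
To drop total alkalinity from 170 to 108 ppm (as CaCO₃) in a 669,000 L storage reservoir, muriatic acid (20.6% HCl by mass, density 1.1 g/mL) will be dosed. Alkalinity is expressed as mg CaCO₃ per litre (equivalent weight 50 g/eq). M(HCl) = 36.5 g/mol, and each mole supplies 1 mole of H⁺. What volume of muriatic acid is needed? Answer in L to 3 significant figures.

134 L

Alkalinity to neutralize: (170 − 108) = 62 mg/L as CaCO₃ × 669,000 L = 41,480 g as CaCO₃.
Equivalents of H⁺ required: 41,480 ÷ 50 g/eq = 829.6 eq = 829.6 mol HCl.
Mass of HCl: 829.6 × 36.5 = 30,280 g.
Mass of 20.6% solution: 30,280 / 0.206 = 147,000 g.
Volume: 147,000 g ÷ 1.1 g/mL = 133,600 mL.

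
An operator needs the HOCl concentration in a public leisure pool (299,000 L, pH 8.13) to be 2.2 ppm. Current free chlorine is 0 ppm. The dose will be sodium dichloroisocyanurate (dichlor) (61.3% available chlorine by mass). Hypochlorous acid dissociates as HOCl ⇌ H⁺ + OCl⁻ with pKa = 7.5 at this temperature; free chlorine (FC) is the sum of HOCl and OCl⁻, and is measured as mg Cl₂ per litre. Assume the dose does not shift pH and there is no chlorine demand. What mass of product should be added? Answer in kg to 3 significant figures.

5.65 kg

[OCl⁻]/[HOCl] = 10^(pH − pKa) = 10^(8.13 − 7.5) = 4.266; fraction as HOCl = 1/(1 + 4.266) = 0.1899.
Free chlorine required for 2.2 ppm HOCl: 2.2 / 0.1899 = 11.58 ppm.
FC to add: 11.58 − 0 = 11.58 mg/L as Cl₂.
Cl₂ equivalent: 11.58 mg/L × 299,000 L = 3464 g.
Product at 61.3% available Cl: 3464 / 0.613 = 5651 g.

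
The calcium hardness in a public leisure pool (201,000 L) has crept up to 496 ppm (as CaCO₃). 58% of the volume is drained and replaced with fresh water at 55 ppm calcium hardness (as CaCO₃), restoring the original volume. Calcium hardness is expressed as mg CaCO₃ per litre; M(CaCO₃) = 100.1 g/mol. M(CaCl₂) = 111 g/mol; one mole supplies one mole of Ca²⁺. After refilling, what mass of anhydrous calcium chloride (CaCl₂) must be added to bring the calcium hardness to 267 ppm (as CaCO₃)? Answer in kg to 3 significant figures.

After draining 58% and refilling: 496 × 0.42 + 55 × 0.58 = 240.22 ppm.
Deficit to target: 267 − 240.22 = 26.78 mg/L.
As CaCO₃: 26.78 mg/L × 201,000 L = 5383 g; ÷ 100.1 = 53.77 mol Ca²⁺.
Mass: 53.77 × 111 = 5969 g.

5.97 kg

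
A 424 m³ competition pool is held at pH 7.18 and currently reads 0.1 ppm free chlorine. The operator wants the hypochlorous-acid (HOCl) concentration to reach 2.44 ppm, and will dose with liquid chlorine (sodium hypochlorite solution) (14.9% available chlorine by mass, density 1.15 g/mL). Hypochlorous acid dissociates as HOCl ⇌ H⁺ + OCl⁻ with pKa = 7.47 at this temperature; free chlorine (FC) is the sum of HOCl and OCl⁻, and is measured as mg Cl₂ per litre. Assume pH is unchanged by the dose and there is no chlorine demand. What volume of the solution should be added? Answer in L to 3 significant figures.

Volume: 424 m³ = 424,000 L.
[OCl⁻]/[HOCl] = 10^(pH − pKa) = 10^(7.18 − 7.47) = 0.5129; fraction as HOCl = 1/(1 + 0.5129) = 0.661.
Free chlorine required for 2.44 ppm HOCl: 2.44 / 0.661 = 3.691 ppm.
FC to add: 3.691 − 0.1 = 3.591 mg/L as Cl₂.
Cl₂ equivalent: 3.591 mg/L × 424,000 L = 1523 g.
Product at 14.9% available Cl: 1523 / 0.149 = 10,220 g.
Volume: 10,220 g ÷ 1.15 g/mL = 8887 mL.

8.89 L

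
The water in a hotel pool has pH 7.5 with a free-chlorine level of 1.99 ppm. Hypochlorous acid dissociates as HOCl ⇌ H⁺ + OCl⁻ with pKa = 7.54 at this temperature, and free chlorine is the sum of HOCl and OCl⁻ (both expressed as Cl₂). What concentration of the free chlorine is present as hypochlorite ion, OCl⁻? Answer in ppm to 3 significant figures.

[OCl⁻]/[HOCl] = 10^(pH − pKa) = 10^(7.5 − 7.54) = 10^-0.04 = 0.912.
Fraction as HOCl = 1 / (1 + 0.912) = 0.523.
OCl⁻ = (1 − 0.523) × 1.99 ppm = 0.9492 ppm.

0.949 ppm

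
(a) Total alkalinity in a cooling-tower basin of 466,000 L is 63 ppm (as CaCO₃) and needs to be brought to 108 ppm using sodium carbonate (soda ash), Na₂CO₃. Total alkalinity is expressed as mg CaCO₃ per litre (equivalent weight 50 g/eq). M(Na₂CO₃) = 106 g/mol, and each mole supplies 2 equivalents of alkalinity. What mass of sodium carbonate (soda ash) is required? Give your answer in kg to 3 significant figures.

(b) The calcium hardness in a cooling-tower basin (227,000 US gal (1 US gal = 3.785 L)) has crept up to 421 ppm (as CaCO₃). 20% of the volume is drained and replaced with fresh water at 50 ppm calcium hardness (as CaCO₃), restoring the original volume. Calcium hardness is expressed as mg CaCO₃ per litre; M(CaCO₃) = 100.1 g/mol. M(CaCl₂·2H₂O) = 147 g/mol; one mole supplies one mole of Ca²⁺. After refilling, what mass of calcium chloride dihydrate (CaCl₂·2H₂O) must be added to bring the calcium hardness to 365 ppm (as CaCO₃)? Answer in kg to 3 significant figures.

(a) Alkalinity to add: (108 − 63) = 45 mg/L as CaCO₃ × 466,000 L = 20,970 g as CaCO₃.
(a) Equivalents: 20,970 g ÷ 50 g/eq = 419.4 eq.
(a) Each mole of Na₂CO₃ supplies 2 eq, so 419.4 / 2 = 209.7 mol.
(a) Mass: 209.7 mol × 106 g/mol = 22,230 g.

(b) Volume: 227,000 US gal × 3.785 L/gal = 859,195 L.
(b) After draining 20% and refilling: 421 × 0.80 + 50 × 0.20 = 346.8 ppm.
(b) Deficit to target: 365 − 346.8 = 18.2 mg/L.
(b) As CaCO₃: 18.2 mg/L × 859,195 L = 15,640 g; ÷ 100.1 = 156.2 mol Ca²⁺.
(b) Mass: 156.2 × 147 = 22,960 g.

(a) 22.2 kg; (b) 23.0 kg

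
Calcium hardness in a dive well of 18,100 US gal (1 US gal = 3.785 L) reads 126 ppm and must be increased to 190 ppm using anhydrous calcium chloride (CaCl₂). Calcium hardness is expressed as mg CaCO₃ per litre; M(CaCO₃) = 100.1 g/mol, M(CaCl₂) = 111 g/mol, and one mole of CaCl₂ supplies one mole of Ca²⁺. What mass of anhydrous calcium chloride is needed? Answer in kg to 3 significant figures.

Volume: 18,100 US gal × 3.785 L/gal = 68,508 L.
Hardness to add: (190 − 126) = 64 mg/L as CaCO₃ × 68,508 L = 4385 g as CaCO₃.
Moles of Ca²⁺ (1 mol Ca²⁺ ≡ 1 mol CaCO₃): 4385 / 100.1 g/mol = 43.8 mol.
Mass of CaCl₂: 43.8 × 111 = 4862 g.

4.86 kg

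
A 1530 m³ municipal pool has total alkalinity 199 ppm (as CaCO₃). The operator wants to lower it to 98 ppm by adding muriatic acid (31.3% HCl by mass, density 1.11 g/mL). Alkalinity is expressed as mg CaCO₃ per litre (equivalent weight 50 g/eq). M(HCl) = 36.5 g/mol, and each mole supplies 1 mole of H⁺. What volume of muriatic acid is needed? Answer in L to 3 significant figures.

325 L

Volume: 1530 m³ = 1,530,000 L.
Alkalinity to neutralize: (199 − 98) = 101 mg/L as CaCO₃ × 1,530,000 L = 154,500 g as CaCO₃.
Equivalents of H⁺ required: 154,500 ÷ 50 g/eq = 3091 eq = 3091 mol HCl.
Mass of HCl: 3091 × 36.5 = 112,800 g.
Mass of 31.3% solution: 112,800 / 0.313 = 360,400 g.
Volume: 360,400 g ÷ 1.11 g/mL = 324,700 mL.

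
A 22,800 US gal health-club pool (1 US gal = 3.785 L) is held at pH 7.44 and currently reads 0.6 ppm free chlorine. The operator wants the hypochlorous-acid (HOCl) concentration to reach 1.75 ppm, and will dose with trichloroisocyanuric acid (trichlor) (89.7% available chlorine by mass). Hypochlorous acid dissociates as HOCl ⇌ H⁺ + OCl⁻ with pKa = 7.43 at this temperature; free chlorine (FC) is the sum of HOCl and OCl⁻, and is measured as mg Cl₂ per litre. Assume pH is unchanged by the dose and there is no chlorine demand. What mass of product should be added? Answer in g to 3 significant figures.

Volume: 22,800 US gal × 3.785 L/gal = 86,298 L.
[OCl⁻]/[HOCl] = 10^(pH − pKa) = 10^(7.44 − 7.43) = 1.023; fraction as HOCl = 1/(1 + 1.023) = 0.4942.
Free chlorine required for 1.75 ppm HOCl: 1.75 / 0.4942 = 3.541 ppm.
FC to add: 3.541 − 0.6 = 2.941 mg/L as Cl₂.
Cl₂ equivalent: 2.941 mg/L × 86,298 L = 253.8 g.
Product at 89.7% available Cl: 253.8 / 0.897 = 282.9 g.

283 g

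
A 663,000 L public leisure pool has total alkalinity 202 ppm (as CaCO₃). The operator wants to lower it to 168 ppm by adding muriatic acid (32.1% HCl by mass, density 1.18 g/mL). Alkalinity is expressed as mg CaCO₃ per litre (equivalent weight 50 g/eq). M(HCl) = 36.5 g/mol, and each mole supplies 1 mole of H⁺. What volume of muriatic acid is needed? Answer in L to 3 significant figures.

43.4 L

Alkalinity to neutralize: (202 − 168) = 34 mg/L as CaCO₃ × 663,000 L = 22,540 g as CaCO₃.
Equivalents of H⁺ required: 22,540 ÷ 50 g/eq = 450.8 eq = 450.8 mol HCl.
Mass of HCl: 450.8 × 36.5 = 16,460 g.
Mass of 32.1% solution: 16,460 / 0.321 = 51,260 g.
Volume: 51,260 g ÷ 1.18 g/mL = 43,440 mL.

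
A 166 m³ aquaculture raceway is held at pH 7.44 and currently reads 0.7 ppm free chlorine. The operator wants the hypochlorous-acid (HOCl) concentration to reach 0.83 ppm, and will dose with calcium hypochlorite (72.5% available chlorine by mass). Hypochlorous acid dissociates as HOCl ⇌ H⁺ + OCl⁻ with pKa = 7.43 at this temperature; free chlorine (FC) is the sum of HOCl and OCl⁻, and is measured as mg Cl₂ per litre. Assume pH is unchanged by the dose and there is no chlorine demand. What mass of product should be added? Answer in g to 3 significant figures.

224 g

Volume: 166 m³ = 166,000 L.
[OCl⁻]/[HOCl] = 10^(pH − pKa) = 10^(7.44 − 7.43) = 1.023; fraction as HOCl = 1/(1 + 1.023) = 0.4942.
Free chlorine required for 0.83 ppm HOCl: 0.83 / 0.4942 = 1.679 ppm.
FC to add: 1.679 − 0.7 = 0.9793 mg/L as Cl₂.
Cl₂ equivalent: 0.9793 mg/L × 166,000 L = 162.6 g.
Product at 72.5% available Cl: 162.6 / 0.725 = 224.2 g.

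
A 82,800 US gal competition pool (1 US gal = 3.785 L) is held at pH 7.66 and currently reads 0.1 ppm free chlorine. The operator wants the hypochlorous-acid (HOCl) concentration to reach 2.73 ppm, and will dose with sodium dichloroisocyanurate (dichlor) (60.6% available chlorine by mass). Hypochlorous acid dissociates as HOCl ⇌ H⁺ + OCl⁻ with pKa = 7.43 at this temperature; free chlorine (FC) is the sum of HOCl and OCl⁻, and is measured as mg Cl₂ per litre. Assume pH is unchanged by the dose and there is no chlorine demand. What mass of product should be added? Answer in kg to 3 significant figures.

Volume: 82,800 US gal × 3.785 L/gal = 313,398 L.
[OCl⁻]/[HOCl] = 10^(pH − pKa) = 10^(7.66 − 7.43) = 1.698; fraction as HOCl = 1/(1 + 1.698) = 0.3706.
Free chlorine required for 2.73 ppm HOCl: 2.73 / 0.3706 = 7.366 ppm.
FC to add: 7.366 − 0.1 = 7.266 mg/L as Cl₂.
Cl₂ equivalent: 7.266 mg/L × 313,398 L = 2277 g.
Product at 60.6% available Cl: 2277 / 0.606 = 3758 g.

3.76 kg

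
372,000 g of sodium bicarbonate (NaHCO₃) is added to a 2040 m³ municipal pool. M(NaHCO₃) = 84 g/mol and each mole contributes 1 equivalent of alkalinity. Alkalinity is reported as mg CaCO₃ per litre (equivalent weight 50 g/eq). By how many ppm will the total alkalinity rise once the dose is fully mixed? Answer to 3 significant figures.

109 ppm

Volume: 2040 m³ = 2,040,000 L.
Moles of NaHCO₃: 372,000 g ÷ 84 g/mol = 4429 mol → 4429 eq of alkalinity.
As CaCO₃: 4429 eq × 50 g/eq = 221,400 g.
Rise: 221,400 g / 2,040,000 L × 1000 = 108.5 mg/L.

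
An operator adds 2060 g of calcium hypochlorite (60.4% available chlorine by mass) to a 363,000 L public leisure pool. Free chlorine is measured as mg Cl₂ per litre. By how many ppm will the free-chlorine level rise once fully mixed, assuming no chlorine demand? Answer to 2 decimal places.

3.43 ppm

Available chlorine delivered: 2060 g × 0.604 = 1244 g as Cl₂.
Concentration rise: 1244 g / 363,000 L = 3.428 mg/L = 3.43 ppm.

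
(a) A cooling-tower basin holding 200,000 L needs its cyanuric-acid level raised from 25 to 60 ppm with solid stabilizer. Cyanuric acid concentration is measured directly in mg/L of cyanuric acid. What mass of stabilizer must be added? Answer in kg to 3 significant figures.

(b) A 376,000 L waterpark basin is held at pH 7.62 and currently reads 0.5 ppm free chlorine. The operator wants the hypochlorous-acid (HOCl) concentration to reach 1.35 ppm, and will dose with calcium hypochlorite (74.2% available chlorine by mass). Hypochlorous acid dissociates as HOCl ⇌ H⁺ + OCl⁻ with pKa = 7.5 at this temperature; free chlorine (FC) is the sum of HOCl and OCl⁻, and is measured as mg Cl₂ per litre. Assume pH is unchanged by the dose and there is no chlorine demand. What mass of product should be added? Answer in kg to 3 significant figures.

(a) 7.00 kg; (b) 1.33 kg

(a) CYA to add: (60 − 25) = 35 mg/L × 200,000 L = 7000 g cyanuric acid.

(b) [OCl⁻]/[HOCl] = 10^(pH − pKa) = 10^(7.62 − 7.5) = 1.318; fraction as HOCl = 1/(1 + 1.318) = 0.4314.
(b) Free chlorine required for 1.35 ppm HOCl: 1.35 / 0.4314 = 3.13 ppm.
(b) FC to add: 3.13 − 0.5 = 2.63 mg/L as Cl₂.
(b) Cl₂ equivalent: 2.63 mg/L × 376,000 L = 988.7 g.
(b) Product at 74.2% available Cl: 988.7 / 0.742 = 1333 g.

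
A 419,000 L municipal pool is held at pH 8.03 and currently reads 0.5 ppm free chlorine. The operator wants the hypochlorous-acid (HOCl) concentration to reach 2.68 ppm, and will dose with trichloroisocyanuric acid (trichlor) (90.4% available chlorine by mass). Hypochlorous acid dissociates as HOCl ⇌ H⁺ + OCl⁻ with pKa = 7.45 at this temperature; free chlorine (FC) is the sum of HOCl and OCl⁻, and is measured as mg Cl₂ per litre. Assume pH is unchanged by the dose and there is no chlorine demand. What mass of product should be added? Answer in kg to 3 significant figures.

[OCl⁻]/[HOCl] = 10^(pH − pKa) = 10^(8.03 − 7.45) = 3.802; fraction as HOCl = 1/(1 + 3.802) = 0.2083.
Free chlorine required for 2.68 ppm HOCl: 2.68 / 0.2083 = 12.87 ppm.
FC to add: 12.87 − 0.5 = 12.37 mg/L as Cl₂.
Cl₂ equivalent: 12.37 mg/L × 419,000 L = 5183 g.
Product at 90.4% available Cl: 5183 / 0.904 = 5733 g.

5.73 kg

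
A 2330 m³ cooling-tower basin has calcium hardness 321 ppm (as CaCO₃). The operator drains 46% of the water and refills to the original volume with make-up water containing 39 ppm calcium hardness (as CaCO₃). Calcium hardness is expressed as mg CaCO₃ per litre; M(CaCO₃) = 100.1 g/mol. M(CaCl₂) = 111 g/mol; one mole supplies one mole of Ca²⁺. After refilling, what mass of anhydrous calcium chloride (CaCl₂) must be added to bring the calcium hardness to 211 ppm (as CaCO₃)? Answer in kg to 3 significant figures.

51.0 kg

Volume: 2330 m³ = 2,330,000 L.
After draining 46% and refilling: 321 × 0.54 + 39 × 0.46 = 191.28 ppm.
Deficit to target: 211 − 191.28 = 19.72 mg/L.
As CaCO₃: 19.72 mg/L × 2,330,000 L = 45,950 g; ÷ 100.1 = 459 mol Ca²⁺.
Mass: 459 × 111 = 50,950 g.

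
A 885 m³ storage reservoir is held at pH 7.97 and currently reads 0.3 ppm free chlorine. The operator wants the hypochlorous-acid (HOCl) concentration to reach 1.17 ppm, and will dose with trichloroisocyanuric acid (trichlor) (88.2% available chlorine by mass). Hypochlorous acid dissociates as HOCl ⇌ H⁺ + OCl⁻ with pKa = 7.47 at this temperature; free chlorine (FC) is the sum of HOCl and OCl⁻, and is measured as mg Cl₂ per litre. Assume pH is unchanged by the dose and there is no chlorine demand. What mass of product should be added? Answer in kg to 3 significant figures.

4.59 kg

Volume: 885 m³ = 885,000 L.
[OCl⁻]/[HOCl] = 10^(pH − pKa) = 10^(7.97 − 7.47) = 3.162; fraction as HOCl = 1/(1 + 3.162) = 0.2403.
Free chlorine required for 1.17 ppm HOCl: 1.17 / 0.2403 = 4.87 ppm.
FC to add: 4.87 − 0.3 = 4.57 mg/L as Cl₂.
Cl₂ equivalent: 4.57 mg/L × 885,000 L = 4044 g.
Product at 88.2% available Cl: 4044 / 0.882 = 4585 g.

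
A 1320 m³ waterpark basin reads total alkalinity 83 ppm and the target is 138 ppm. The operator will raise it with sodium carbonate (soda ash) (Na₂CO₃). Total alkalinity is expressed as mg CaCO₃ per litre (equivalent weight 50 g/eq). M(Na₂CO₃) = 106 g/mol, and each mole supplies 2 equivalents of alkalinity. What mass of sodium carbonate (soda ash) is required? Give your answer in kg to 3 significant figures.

Volume: 1320 m³ = 1,320,000 L.
Alkalinity to add: (138 − 83) = 55 mg/L as CaCO₃ × 1,320,000 L = 72,600 g as CaCO₃.
Equivalents: 72,600 g ÷ 50 g/eq = 1452 eq.
Each mole of Na₂CO₃ supplies 2 eq, so 1452 / 2 = 726 mol.
Mass: 726 mol × 106 g/mol = 76,960 g.

77.0 kg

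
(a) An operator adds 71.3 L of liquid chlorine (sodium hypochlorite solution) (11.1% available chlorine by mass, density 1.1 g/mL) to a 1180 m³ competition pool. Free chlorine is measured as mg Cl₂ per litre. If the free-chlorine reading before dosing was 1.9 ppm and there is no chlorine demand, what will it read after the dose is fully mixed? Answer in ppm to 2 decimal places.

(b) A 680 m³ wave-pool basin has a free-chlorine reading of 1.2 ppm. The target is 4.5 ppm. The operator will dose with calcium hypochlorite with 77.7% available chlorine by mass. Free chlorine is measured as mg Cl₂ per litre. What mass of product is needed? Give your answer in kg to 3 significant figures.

(a) 9.28 ppm; (b) 2.89 kg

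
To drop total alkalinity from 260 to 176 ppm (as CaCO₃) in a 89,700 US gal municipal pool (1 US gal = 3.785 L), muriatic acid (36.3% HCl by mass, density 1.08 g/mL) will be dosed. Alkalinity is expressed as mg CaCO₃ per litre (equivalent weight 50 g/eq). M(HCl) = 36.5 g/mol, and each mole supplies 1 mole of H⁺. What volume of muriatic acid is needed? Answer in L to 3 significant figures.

Volume: 89,700 US gal × 3.785 L/gal = 339,514 L.
Alkalinity to neutralize: (260 − 176) = 84 mg/L as CaCO₃ × 339,514 L = 28,520 g as CaCO₃.
Equivalents of H⁺ required: 28,520 ÷ 50 g/eq = 570.4 eq = 570.4 mol HCl.
Mass of HCl: 570.4 × 36.5 = 20,820 g.
Mass of 36.3% solution: 20,820 / 0.363 = 57,350 g.
Volume: 57,350 g ÷ 1.08 g/mL = 53,100 mL.

53.1 L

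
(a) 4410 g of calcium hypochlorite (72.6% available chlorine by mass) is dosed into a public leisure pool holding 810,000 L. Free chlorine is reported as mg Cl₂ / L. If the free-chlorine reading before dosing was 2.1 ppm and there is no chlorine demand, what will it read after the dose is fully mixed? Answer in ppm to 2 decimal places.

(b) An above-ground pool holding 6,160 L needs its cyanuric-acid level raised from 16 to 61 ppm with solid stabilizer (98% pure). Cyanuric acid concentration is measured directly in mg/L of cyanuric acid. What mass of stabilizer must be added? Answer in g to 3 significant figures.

(a) 6.05 ppm; (b) 283 g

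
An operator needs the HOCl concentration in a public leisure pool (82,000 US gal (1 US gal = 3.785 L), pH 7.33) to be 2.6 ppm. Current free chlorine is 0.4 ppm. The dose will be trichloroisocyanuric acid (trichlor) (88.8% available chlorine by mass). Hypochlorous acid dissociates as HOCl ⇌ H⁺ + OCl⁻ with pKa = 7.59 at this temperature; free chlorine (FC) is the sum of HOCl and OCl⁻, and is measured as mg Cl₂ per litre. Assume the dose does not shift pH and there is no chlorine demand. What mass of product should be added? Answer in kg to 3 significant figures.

Volume: 82,000 US gal × 3.785 L/gal = 310,370 L.
[OCl⁻]/[HOCl] = 10^(pH − pKa) = 10^(7.33 − 7.59) = 0.5495; fraction as HOCl = 1/(1 + 0.5495) = 0.6454.
Free chlorine required for 2.6 ppm HOCl: 2.6 / 0.6454 = 4.029 ppm.
FC to add: 4.029 − 0.4 = 3.629 mg/L as Cl₂.
Cl₂ equivalent: 3.629 mg/L × 310,370 L = 1126 g.
Product at 88.8% available Cl: 1126 / 0.888 = 1268 g.

1.27 kg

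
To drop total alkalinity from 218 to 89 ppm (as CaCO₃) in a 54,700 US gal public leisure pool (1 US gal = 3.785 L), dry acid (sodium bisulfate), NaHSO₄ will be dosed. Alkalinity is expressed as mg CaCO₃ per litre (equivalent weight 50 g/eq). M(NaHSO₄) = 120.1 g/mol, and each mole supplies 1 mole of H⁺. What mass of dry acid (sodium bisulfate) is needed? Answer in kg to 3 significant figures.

Volume: 54,700 US gal × 3.785 L/gal = 207,040 L.
Alkalinity to neutralize: (218 − 89) = 129 mg/L as CaCO₃ × 207,040 L = 26,710 g as CaCO₃.
Equivalents of H⁺ required: 26,710 ÷ 50 g/eq = 534.2 eq = 534.2 mol NaHSO₄.
Mass of NaHSO₄: 534.2 × 120.1 = 64,150 g.

64.2 kg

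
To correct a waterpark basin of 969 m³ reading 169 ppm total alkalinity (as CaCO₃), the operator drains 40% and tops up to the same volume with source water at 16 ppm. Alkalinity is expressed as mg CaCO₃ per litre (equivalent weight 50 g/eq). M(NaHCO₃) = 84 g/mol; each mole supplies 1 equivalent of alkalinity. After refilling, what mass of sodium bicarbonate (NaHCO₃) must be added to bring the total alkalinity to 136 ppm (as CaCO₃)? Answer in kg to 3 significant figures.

45.9 kg

Volume: 969 m³ = 969,000 L.
After draining 40% and refilling: 169 × 0.60 + 16 × 0.40 = 107.8 ppm.
Deficit to target: 136 − 107.8 = 28.2 mg/L.
As CaCO₃: 28.2 mg/L × 969,000 L = 27,330 g; ÷ 50 g/eq ÷ 1 = 546.5 mol NaHCO₃.
Mass: 546.5 × 84 = 45,910 g.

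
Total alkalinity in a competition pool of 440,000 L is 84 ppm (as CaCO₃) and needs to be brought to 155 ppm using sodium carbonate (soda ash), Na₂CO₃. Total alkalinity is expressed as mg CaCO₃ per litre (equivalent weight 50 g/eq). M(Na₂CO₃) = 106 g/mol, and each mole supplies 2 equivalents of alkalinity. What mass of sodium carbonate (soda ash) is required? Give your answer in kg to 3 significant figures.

Alkalinity to add: (155 − 84) = 71 mg/L as CaCO₃ × 440,000 L = 31,240 g as CaCO₃.
Equivalents: 31,240 g ÷ 50 g/eq = 624.8 eq.
Each mole of Na₂CO₃ supplies 2 eq, so 624.8 / 2 = 312.4 mol.
Mass: 312.4 mol × 106 g/mol = 33,110 g.

33.1 kg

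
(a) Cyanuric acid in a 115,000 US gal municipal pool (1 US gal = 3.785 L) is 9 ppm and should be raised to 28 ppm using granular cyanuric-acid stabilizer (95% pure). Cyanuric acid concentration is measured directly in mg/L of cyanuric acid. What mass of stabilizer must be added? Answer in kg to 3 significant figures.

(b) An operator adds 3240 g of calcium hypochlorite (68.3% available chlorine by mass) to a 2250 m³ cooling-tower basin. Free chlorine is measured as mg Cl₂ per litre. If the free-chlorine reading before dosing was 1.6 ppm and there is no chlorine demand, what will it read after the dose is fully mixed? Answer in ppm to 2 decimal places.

(a) Volume: 115,000 US gal × 3.785 L/gal = 435,275 L.
(a) CYA to add: (28 − 9) = 19 mg/L × 435,275 L = 8270 g cyanuric acid.
(a) At 95% purity: 8270 / 0.95 = 8706 g product.

(b) Volume: 2250 m³ = 2,250,000 L.
(b) Available chlorine delivered: 3240 g × 0.683 = 2213 g as Cl₂.
(b) Concentration rise: 2213 g / 2,250,000 L = 0.9835 mg/L = 0.98 ppm.
(b) Final FC: 1.6 + 0.98 = 2.58 ppm.

(a) 8.71 kg; (b) 2.58 ppm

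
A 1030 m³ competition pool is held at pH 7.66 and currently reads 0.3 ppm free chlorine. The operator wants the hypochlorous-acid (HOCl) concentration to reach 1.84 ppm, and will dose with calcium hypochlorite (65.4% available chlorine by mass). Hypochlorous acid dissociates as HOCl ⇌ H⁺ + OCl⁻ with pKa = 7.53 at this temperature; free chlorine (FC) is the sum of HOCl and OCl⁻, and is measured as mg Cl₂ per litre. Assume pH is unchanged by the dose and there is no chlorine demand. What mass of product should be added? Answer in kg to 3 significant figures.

6.33 kg

Volume: 1030 m³ = 1,030,000 L.
[OCl⁻]/[HOCl] = 10^(pH − pKa) = 10^(7.66 − 7.53) = 1.349; fraction as HOCl = 1/(1 + 1.349) = 0.4257.
Free chlorine required for 1.84 ppm HOCl: 1.84 / 0.4257 = 4.322 ppm.
FC to add: 4.322 − 0.3 = 4.022 mg/L as Cl₂.
Cl₂ equivalent: 4.022 mg/L × 1,030,000 L = 4143 g.
Product at 65.4% available Cl: 4143 / 0.654 = 6334 g.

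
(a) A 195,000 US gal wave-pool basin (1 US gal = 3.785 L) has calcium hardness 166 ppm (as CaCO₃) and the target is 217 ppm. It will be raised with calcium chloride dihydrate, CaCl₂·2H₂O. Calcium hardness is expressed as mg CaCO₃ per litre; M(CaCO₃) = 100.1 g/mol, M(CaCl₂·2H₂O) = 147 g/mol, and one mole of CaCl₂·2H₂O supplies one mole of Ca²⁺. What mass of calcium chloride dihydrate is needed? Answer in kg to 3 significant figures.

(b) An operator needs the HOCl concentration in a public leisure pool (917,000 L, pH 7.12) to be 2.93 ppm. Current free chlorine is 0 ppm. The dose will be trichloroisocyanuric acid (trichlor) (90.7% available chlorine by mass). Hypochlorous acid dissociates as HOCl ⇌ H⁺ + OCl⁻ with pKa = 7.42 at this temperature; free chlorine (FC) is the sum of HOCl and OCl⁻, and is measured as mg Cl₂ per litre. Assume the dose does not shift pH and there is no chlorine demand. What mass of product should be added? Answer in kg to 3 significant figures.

(a) Volume: 195,000 US gal × 3.785 L/gal = 738,075 L.
(a) Hardness to add: (217 − 166) = 51 mg/L as CaCO₃ × 738,075 L = 37,640 g as CaCO₃.
(a) Moles of Ca²⁺ (1 mol Ca²⁺ ≡ 1 mol CaCO₃): 37,640 / 100.1 g/mol = 376 mol.
(a) Mass of CaCl₂·2H₂O: 376 × 147 = 55,280 g.

(b) [OCl⁻]/[HOCl] = 10^(pH − pKa) = 10^(7.12 − 7.42) = 0.5012; fraction as HOCl = 1/(1 + 0.5012) = 0.6661.
(b) Free chlorine required for 2.93 ppm HOCl: 2.93 / 0.6661 = 4.398 ppm.
(b) FC to add: 4.398 − 0 = 4.398 mg/L as Cl₂.
(b) Cl₂ equivalent: 4.398 mg/L × 917,000 L = 4033 g.
(b) Product at 90.7% available Cl: 4033 / 0.907 = 4447 g.

(a) 55.3 kg; (b) 4.45 kg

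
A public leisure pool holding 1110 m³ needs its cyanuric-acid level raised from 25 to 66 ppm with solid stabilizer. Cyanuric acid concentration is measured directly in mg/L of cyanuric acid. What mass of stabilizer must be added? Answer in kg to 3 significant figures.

Volume: 1110 m³ = 1,110,000 L.
CYA to add: (66 − 25) = 41 mg/L × 1,110,000 L = 45,510 g cyanuric acid.

45.5 kg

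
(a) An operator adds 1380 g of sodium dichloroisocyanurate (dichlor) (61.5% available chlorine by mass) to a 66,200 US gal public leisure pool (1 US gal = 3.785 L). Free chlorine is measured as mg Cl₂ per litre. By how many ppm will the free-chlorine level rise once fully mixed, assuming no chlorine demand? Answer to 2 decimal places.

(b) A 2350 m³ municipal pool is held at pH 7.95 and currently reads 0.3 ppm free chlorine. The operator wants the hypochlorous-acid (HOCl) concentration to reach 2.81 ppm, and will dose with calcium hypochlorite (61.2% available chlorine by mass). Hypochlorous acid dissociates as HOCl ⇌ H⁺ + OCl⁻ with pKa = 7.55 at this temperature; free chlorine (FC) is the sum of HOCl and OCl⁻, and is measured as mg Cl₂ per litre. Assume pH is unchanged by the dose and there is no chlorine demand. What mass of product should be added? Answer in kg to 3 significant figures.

(a) 3.39 ppm; (b) 36.7 kg

(a) Volume: 66,200 US gal × 3.785 L/gal = 250,567 L.
(a) Available chlorine delivered: 1380 g × 0.615 = 848.7 g as Cl₂.
(a) Concentration rise: 848.7 g / 250,567 L = 3.387 mg/L = 3.39 ppm.

(b) Volume: 2350 m³ = 2,350,000 L.
(b) [OCl⁻]/[HOCl] = 10^(pH − pKa) = 10^(7.95 − 7.55) = 2.512; fraction as HOCl = 1/(1 + 2.512) = 0.2847.
(b) Free chlorine required for 2.81 ppm HOCl: 2.81 / 0.2847 = 9.868 ppm.
(b) FC to add: 9.868 − 0.3 = 9.568 mg/L as Cl₂.
(b) Cl₂ equivalent: 9.568 mg/L × 2,350,000 L = 22,490 g.
(b) Product at 61.2% available Cl: 22,490 / 0.612 = 36,740 g.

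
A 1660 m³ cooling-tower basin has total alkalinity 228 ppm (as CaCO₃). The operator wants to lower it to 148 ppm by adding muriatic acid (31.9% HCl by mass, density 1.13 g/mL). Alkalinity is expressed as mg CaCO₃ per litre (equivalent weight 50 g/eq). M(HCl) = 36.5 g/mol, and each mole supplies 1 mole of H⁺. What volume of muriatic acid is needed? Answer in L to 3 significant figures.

269 L

Volume: 1660 m³ = 1,660,000 L.
Alkalinity to neutralize: (228 − 148) = 80 mg/L as CaCO₃ × 1,660,000 L = 132,800 g as CaCO₃.
Equivalents of H⁺ required: 132,800 ÷ 50 g/eq = 2656 eq = 2656 mol HCl.
Mass of HCl: 2656 × 36.5 = 96,940 g.
Mass of 31.9% solution: 96,940 / 0.319 = 303,900 g.
Volume: 303,900 g ÷ 1.13 g/mL = 268,900 mL.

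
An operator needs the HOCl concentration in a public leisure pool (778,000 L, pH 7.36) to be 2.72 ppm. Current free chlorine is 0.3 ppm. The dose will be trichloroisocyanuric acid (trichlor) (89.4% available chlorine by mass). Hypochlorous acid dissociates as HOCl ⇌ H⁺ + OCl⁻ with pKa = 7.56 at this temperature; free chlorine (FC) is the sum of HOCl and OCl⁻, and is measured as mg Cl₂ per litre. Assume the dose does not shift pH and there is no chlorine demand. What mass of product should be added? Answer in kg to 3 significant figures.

3.60 kg

[OCl⁻]/[HOCl] = 10^(pH − pKa) = 10^(7.36 − 7.56) = 0.631; fraction as HOCl = 1/(1 + 0.631) = 0.6131.
Free chlorine required for 2.72 ppm HOCl: 2.72 / 0.6131 = 4.436 ppm.
FC to add: 4.436 − 0.3 = 4.136 mg/L as Cl₂.
Cl₂ equivalent: 4.136 mg/L × 778,000 L = 3218 g.
Product at 89.4% available Cl: 3218 / 0.894 = 3600 g.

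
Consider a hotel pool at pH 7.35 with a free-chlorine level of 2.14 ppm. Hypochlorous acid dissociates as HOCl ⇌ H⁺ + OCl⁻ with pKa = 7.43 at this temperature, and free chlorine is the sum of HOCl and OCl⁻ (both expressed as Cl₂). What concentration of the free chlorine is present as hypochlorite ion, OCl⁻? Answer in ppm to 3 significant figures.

[OCl⁻]/[HOCl] = 10^(pH − pKa) = 10^(7.35 − 7.43) = 10^-0.08 = 0.8318.
Fraction as HOCl = 1 / (1 + 0.8318) = 0.5459.
OCl⁻ = (1 − 0.5459) × 2.14 ppm = 0.9717 ppm.

0.972 ppm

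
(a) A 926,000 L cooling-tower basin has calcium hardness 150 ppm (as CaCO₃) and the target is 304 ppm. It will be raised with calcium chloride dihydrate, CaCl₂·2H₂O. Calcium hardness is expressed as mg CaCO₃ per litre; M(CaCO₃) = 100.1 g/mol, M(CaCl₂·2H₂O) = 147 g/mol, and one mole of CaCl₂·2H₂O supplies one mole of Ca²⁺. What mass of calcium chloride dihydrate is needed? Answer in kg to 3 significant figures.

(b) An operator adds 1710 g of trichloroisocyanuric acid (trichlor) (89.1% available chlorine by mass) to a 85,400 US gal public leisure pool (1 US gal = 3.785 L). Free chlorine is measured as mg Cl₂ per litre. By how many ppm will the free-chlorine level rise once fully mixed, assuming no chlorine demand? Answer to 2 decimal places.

(a) Hardness to add: (304 − 150) = 154 mg/L as CaCO₃ × 926,000 L = 142,600 g as CaCO₃.
(a) Moles of Ca²⁺ (1 mol Ca²⁺ ≡ 1 mol CaCO₃): 142,600 / 100.1 g/mol = 1425 mol.
(a) Mass of CaCl₂·2H₂O: 1425 × 147 = 209,400 g.

(b) Volume: 85,400 US gal × 3.785 L/gal = 323,239 L.
(b) Available chlorine delivered: 1710 g × 0.891 = 1524 g as Cl₂.
(b) Concentration rise: 1524 g / 323,239 L = 4.714 mg/L = 4.71 ppm.

(a) 209 kg; (b) 4.71 ppm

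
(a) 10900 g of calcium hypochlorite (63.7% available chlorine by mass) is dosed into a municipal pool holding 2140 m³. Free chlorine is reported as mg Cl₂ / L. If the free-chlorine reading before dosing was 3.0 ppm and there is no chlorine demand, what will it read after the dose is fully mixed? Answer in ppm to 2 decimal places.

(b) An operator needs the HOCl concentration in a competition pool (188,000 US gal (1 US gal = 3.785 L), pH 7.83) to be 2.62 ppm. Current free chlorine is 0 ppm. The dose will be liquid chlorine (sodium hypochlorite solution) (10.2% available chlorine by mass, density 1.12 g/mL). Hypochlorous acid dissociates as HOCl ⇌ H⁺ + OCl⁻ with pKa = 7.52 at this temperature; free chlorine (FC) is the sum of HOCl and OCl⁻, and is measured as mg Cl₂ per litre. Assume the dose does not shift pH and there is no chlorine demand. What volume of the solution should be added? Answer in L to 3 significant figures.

(a) 6.24 ppm; (b) 49.6 L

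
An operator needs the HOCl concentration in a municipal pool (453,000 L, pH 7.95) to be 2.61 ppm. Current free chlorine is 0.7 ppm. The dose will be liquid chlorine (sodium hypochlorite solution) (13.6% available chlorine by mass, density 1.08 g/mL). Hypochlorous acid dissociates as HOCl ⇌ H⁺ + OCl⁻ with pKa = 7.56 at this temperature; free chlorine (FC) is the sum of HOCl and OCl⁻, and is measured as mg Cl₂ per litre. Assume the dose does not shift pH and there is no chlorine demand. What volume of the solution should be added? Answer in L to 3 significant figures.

25.7 L

[OCl⁻]/[HOCl] = 10^(pH − pKa) = 10^(7.95 − 7.56) = 2.455; fraction as HOCl = 1/(1 + 2.455) = 0.2895.
Free chlorine required for 2.61 ppm HOCl: 2.61 / 0.2895 = 9.017 ppm.
FC to add: 9.017 − 0.7 = 8.317 mg/L as Cl₂.
Cl₂ equivalent: 8.317 mg/L × 453,000 L = 3768 g.
Product at 13.6% available Cl: 3768 / 0.136 = 27,700 g.
Volume: 27,700 g ÷ 1.08 g/mL = 25,650 mL.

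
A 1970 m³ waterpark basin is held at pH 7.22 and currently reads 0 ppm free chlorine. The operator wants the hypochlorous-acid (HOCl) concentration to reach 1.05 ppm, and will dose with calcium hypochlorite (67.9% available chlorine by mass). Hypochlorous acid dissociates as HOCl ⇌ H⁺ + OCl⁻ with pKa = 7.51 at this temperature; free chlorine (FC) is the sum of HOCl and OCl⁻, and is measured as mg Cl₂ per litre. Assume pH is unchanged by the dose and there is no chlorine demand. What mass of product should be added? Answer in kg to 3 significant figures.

Volume: 1970 m³ = 1,970,000 L.
[OCl⁻]/[HOCl] = 10^(pH − pKa) = 10^(7.22 − 7.51) = 0.5129; fraction as HOCl = 1/(1 + 0.5129) = 0.661.
Free chlorine required for 1.05 ppm HOCl: 1.05 / 0.661 = 1.589 ppm.
FC to add: 1.589 − 0 = 1.589 mg/L as Cl₂.
Cl₂ equivalent: 1.589 mg/L × 1,970,000 L = 3129 g.
Product at 67.9% available Cl: 3129 / 0.679 = 4609 g.

4.61 kg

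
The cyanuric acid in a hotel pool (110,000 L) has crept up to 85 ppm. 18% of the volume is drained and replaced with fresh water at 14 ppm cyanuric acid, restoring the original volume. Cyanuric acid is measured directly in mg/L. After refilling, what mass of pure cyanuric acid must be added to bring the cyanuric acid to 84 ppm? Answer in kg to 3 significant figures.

1.30 kg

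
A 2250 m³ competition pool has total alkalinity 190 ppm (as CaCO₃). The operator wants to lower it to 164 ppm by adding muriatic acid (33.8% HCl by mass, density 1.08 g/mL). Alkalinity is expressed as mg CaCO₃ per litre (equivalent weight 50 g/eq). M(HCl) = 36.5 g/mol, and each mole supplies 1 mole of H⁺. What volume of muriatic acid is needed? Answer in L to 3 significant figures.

117 L

Volume: 2250 m³ = 2,250,000 L.
Alkalinity to neutralize: (190 − 164) = 26 mg/L as CaCO₃ × 2,250,000 L = 58,500 g as CaCO₃.
Equivalents of H⁺ required: 58,500 ÷ 50 g/eq = 1170 eq = 1170 mol HCl.
Mass of HCl: 1170 × 36.5 = 42,700 g.
Mass of 33.8% solution: 42,700 / 0.338 = 126,300 g.
Volume: 126,300 g ÷ 1.08 g/mL = 117,000 mL.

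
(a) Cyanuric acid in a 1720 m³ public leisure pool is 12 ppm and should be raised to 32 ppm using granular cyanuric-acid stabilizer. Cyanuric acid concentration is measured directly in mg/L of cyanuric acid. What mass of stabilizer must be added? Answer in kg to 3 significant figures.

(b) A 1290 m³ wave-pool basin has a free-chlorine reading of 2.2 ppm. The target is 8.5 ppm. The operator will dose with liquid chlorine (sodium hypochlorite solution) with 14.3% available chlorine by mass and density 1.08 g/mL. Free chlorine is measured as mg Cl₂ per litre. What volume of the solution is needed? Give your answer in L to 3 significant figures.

(a) Volume: 1720 m³ = 1,720,000 L.
(a) CYA to add: (32 − 12) = 20 mg/L × 1,720,000 L = 34,400 g cyanuric acid.

(b) Volume: 1290 m³ = 1,290,000 L.
(b) Chlorine deficit: 8.5 − 2.2 = 6.3 ppm = 6.3 mg/L as Cl₂.
(b) Cl₂ equivalent needed: 6.3 mg/L × 1,290,000 L = 8,127,000 mg = 8127 g.
(b) Product at 14.3% available chlorine: 8127 / 0.143 = 56,830 g.
(b) Volume at density 1.08 g/mL: 56,830 g ÷ 1.08 g/mL = 52,620 mL.

(a) 34.4 kg; (b) 52.6 L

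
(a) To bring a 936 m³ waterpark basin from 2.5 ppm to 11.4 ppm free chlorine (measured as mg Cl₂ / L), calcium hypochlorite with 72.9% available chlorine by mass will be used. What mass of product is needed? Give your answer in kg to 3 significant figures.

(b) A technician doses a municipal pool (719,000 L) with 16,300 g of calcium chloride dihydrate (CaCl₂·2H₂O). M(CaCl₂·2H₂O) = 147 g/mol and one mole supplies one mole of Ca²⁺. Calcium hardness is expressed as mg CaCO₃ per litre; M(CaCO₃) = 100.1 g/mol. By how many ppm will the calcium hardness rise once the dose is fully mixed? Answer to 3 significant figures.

(a) Volume: 936 m³ = 936,000 L.
(a) Chlorine deficit: 11.4 − 2.5 = 8.9 ppm = 8.9 mg/L as Cl₂.
(a) Cl₂ equivalent needed: 8.9 mg/L × 936,000 L = 8,330,000 mg = 8330 g.
(a) Product at 72.9% available chlorine: 8330 / 0.729 = 11,430 g.

(b) Moles of Ca²⁺: 16,300 g ÷ 147 g/mol = 110.9 mol.
(b) As CaCO₃: 110.9 mol × 100.1 g/mol = 11,100 g.
(b) Rise: 11,100 g / 719,000 L × 1000 = 15.44 mg/L.

(a) 11.4 kg; (b) 15.4 ppm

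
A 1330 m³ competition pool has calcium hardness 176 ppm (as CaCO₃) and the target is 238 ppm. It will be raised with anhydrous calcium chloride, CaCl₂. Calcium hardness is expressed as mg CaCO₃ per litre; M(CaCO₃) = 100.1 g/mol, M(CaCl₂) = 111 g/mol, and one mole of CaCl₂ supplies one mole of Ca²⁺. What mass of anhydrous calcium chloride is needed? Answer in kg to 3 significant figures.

91.4 kg

Volume: 1330 m³ = 1,330,000 L.
Hardness to add: (238 − 176) = 62 mg/L as CaCO₃ × 1,330,000 L = 82,460 g as CaCO₃.
Moles of Ca²⁺ (1 mol Ca²⁺ ≡ 1 mol CaCO₃): 82,460 / 100.1 g/mol = 823.8 mol.
Mass of CaCl₂: 823.8 × 111 = 91,440 g.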